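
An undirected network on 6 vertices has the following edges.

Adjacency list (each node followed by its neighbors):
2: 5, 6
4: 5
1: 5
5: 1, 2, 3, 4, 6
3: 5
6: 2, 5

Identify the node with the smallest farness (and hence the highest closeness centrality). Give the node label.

5

Farness (sum of distances to all others) for each node — 1:9, 2:8, 3:9, 4:9, 5:5, 6:8.
The smallest farness is 5, for 5, so 5 has the highest closeness.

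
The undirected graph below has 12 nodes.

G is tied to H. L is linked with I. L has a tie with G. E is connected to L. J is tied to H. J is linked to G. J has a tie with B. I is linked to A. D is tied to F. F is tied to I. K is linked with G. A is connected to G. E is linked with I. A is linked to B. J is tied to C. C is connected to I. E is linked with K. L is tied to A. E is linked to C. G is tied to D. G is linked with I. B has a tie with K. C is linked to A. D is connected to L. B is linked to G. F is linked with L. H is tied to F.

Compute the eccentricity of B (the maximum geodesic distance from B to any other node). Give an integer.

3

Distances from B: A:1, C:2, D:2, E:2, F:3, G:1, H:2, I:2, J:1, K:1, L:2.
The largest is 3 (to F), so the eccentricity of B is 3.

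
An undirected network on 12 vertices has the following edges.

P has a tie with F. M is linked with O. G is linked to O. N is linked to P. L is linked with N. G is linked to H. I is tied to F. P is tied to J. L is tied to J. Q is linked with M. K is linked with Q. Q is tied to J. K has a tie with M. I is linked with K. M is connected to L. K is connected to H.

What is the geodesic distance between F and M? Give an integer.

3

One shortest route is F – I – K – M, which uses 3 edges, and at distance 2 from F we only reach {J, K, N}, which does not include M. So d(F,M) = 3.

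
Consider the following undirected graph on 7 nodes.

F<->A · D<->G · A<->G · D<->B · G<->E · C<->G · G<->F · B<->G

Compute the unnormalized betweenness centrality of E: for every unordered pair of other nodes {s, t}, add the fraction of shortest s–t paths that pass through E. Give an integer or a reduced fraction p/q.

0

No shortest path between any pair of other nodes passes through E.
Summing the contributions gives betweenness(E) = 0.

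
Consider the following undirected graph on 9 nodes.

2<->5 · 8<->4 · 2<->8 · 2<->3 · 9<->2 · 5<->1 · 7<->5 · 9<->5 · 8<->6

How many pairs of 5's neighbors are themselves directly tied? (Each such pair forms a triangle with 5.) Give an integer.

5's neighbors: 1, 2, 7, and 9.
Neighbor pairs that are themselves tied: 5–2–9. Each forms one triangle with 5, for 1 in total.

1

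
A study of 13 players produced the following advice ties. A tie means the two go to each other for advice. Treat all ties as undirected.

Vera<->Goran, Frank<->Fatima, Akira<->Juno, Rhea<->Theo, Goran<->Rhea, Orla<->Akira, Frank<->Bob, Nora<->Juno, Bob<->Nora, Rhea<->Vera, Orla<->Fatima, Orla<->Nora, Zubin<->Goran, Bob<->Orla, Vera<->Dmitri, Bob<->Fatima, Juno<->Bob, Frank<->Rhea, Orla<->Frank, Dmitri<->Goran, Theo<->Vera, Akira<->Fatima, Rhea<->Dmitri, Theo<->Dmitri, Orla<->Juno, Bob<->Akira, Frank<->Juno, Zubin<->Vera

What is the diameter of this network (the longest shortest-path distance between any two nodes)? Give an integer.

5

Eccentricity of each node (its greatest distance to any other): Akira:5, Bob:4, Dmitri:4, Fatima:4, Frank:3, Goran:4, Juno:4, Nora:5, Orla:4, Rhea:3, Theo:4, Vera:4, Zubin:5.
The maximum eccentricity is 5, realized for instance by the pair Zubin–Akira via Zubin – Vera – Rhea – Frank – Orla – Akira. So the diameter is 5.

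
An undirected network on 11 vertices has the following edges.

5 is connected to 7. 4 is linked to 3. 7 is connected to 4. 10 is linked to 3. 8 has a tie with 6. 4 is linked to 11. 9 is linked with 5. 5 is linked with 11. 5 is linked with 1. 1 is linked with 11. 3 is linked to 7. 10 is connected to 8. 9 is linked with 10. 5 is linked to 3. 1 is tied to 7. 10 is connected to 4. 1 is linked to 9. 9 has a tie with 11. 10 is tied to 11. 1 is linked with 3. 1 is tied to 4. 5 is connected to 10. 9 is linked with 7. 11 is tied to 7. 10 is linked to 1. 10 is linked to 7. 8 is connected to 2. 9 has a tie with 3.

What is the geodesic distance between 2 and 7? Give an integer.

3

One shortest route is 2 – 8 – 10 – 7, which uses 3 edges, and at distance 2 from 2 we only reach {6, 10}, which does not include 7. So d(2,7) = 3.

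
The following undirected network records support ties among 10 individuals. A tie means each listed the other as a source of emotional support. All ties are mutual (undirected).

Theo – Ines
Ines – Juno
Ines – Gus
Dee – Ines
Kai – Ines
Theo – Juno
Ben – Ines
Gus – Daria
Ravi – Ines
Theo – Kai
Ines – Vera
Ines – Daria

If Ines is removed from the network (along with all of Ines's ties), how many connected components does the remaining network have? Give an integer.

Without Ines, the remaining ties split the others into: {Juno, Kai, Theo}; {Dee}; {Daria, Gus}; {Vera}; {Ben}; {Ravi}.
That's 6 separate components.

6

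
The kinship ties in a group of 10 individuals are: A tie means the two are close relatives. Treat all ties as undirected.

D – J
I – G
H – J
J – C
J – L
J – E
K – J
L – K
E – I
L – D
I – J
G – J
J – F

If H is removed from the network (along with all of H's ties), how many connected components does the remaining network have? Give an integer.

1

H's neighbors (J) remain reachable from one another through other ties, so the rest of the network stays in one piece.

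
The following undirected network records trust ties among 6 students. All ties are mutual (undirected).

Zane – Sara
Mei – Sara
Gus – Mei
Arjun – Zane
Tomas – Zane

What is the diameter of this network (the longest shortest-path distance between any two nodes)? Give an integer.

Eccentricity of each node (its greatest distance to any other): Arjun:4, Gus:4, Mei:3, Sara:2, Tomas:4, Zane:3.
The maximum eccentricity is 4, realized for instance by the pair Gus–Tomas via Gus – Mei – Sara – Zane – Tomas. So the diameter is 4.

4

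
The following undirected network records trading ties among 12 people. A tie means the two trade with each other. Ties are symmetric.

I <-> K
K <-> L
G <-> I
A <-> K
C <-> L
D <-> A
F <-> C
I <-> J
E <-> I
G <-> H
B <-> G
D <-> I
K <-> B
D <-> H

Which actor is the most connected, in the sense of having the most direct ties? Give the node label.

I

Degrees — A:2, B:2, C:2, D:3, E:1, F:1, G:3, H:2, I:5, J:1, K:4, L:2.
The maximum is 5, attained only by I.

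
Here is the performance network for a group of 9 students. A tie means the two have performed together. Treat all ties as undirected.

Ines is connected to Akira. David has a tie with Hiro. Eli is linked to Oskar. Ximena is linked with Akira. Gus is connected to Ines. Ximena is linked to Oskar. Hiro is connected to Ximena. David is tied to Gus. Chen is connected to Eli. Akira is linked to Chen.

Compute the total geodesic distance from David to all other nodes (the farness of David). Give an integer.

Distances from David: Akira:3, Chen:4, Eli:4, Gus:1, Hiro:1, Ines:2, Oskar:3, Ximena:2.
Sum = 3 + 4 + 4 + 1 + 1 + 2 + 3 + 2 = 20.

20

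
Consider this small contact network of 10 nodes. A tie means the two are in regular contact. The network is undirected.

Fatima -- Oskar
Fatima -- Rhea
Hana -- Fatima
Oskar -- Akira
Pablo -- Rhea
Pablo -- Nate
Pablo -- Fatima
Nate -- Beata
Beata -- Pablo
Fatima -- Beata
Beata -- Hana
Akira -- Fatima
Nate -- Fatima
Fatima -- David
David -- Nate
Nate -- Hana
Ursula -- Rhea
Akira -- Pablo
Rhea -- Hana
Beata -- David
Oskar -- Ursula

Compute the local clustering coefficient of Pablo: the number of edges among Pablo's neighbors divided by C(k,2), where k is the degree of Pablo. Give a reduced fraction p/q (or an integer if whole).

1/2

Pablo's neighbors: Akira, Beata, Fatima, Nate, and Rhea (k = 5).
Possible neighbor pairs: C(5,2) = 10. Edges among them: Akira–Fatima, Beata–Fatima, Beata–Nate, Fatima–Nate, Fatima–Rhea → e = 5.
Clustering(Pablo) = 5/10 = 1/2.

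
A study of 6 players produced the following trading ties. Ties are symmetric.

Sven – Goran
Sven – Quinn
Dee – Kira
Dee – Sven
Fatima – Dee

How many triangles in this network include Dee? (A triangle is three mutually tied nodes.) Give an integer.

Dee's neighbors are Fatima, Kira, and Sven, but none of them are tied to each other, so no triangle contains Dee.

0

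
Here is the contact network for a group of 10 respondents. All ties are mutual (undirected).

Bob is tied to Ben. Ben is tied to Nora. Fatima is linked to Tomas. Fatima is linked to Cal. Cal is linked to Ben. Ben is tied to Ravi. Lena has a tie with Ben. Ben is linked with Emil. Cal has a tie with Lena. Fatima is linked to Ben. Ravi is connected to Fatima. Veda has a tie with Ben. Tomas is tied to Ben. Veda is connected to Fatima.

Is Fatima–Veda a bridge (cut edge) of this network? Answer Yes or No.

No

Even without that edge, Fatima still reaches Veda via Fatima – Ben – Veda, so the network stays connected. Not a bridge.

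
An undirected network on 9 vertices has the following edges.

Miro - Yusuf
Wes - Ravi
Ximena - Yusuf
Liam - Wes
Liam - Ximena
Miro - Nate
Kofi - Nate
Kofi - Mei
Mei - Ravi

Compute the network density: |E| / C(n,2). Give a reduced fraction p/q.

1/4

There are 9 edges and 9 nodes, so the maximum possible is C(9,2) = 36.
Density = 9/36 = 1/4.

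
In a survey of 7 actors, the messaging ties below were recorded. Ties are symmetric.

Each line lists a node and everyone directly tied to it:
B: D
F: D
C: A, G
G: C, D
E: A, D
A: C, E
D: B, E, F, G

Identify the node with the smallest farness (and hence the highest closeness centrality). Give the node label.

D

Farness (sum of distances to all others) for each node — A:12, B:13, C:12, D:8, E:10, F:13, G:10.
The smallest farness is 8, for D, so D has the highest closeness.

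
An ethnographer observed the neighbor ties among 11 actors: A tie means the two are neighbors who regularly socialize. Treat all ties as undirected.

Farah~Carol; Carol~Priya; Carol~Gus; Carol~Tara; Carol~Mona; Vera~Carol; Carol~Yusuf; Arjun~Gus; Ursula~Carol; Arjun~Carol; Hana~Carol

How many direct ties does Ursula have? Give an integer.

1

Ursula is directly tied to Carol. That is 1 neighbor, so the degree of Ursula is 1.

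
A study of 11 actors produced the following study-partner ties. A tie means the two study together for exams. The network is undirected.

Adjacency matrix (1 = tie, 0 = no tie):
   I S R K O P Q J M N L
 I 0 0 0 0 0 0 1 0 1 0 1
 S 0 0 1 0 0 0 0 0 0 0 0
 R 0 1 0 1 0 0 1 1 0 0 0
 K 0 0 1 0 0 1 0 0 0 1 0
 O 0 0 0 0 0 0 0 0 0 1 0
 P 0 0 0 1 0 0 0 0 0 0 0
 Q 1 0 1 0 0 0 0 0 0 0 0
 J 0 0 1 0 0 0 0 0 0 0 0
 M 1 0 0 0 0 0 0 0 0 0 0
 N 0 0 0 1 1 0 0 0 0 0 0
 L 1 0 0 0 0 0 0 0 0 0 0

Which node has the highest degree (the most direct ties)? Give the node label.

Degrees — I:3, J:1, K:3, L:1, M:1, N:2, O:1, P:1, Q:2, R:4, S:1.
The maximum is 4, attained only by R.

R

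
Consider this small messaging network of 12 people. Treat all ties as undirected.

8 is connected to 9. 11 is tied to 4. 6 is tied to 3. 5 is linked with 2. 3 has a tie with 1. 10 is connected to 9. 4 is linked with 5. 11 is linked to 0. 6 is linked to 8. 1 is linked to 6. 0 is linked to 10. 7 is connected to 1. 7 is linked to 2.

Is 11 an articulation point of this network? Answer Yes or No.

Even without 11, every remaining node can still reach every other (the residual graph is connected), so 11 is not a cut vertex.

No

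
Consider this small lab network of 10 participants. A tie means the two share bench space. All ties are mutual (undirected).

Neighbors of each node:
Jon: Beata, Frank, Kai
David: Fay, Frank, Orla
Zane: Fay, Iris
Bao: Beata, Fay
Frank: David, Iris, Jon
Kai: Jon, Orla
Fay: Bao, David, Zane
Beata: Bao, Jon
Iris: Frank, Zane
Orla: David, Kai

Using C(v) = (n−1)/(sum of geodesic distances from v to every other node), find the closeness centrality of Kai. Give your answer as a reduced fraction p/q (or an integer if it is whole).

Distances from Kai: Bao:3, Beata:2, David:2, Fay:3, Frank:2, Iris:3, Jon:1, Orla:1, Zane:4. Sum = 21.
n = 10, so closeness = 9/21 = 3/7.

3/7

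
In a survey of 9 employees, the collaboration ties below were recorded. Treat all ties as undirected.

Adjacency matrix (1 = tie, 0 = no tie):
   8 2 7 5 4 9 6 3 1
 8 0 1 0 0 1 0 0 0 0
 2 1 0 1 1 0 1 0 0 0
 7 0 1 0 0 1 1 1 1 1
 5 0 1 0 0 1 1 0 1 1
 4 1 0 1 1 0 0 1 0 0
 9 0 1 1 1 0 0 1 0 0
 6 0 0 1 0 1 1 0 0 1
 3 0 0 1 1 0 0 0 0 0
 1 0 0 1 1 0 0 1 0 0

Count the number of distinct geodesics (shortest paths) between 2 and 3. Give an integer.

The shortest distance is 2. The length-2 paths are: 2–7–3; 2–5–3.
That gives 2 distinct shortest paths.

2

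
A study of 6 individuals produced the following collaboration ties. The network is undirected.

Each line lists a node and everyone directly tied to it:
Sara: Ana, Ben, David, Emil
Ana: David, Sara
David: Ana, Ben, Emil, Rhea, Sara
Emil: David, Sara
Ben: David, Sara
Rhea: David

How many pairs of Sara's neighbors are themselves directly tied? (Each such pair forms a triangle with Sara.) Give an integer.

3

Sara's neighbors: Ana, Ben, David, and Emil.
Neighbor pairs that are themselves tied: Sara–Ana–David; Sara–Ben–David; Sara–David–Emil. Each forms one triangle with Sara, for 3 in total.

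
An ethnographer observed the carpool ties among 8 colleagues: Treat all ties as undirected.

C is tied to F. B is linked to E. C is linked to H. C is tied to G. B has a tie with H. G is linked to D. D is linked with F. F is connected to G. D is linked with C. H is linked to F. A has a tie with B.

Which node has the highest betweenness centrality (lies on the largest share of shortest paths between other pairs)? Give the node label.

H

Unnormalized betweenness of each node: A:0, B:11, C:4, D:0, E:0, F:4, G:0, H:12.
H has the largest value, 12, making it the main broker — the node through which the most shortest paths run.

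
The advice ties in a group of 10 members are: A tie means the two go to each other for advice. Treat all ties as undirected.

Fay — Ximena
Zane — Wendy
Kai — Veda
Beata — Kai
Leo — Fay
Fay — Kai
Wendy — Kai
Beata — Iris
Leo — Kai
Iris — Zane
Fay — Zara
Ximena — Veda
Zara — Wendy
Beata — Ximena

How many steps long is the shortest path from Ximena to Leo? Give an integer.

2

One shortest route is Ximena – Fay – Leo, which uses 2 edges, and Ximena and Leo are not directly tied, so nothing shorter exists. So d(Ximena,Leo) = 2.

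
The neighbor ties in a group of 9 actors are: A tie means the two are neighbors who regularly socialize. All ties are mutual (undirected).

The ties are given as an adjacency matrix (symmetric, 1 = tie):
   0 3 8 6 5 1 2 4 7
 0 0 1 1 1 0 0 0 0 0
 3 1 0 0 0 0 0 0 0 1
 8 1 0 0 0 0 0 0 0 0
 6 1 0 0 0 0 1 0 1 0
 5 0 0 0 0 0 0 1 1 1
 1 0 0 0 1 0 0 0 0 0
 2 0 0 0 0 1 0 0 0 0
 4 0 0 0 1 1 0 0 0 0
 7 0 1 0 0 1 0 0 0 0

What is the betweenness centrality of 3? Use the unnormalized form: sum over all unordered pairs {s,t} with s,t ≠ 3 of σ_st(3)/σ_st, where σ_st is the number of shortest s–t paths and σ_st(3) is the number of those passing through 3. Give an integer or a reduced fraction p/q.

5

Pairs whose geodesics pass through 3 — 0–5: 1/2; 0–2: 1/2; 0–7: 1; 8–5: 1/2; 8–2: 1/2; 8–7: 1; 6–7: 1/2; 1–7: 1/2.
All other pairs contribute 0.
Summing the contributions gives betweenness(3) = 5.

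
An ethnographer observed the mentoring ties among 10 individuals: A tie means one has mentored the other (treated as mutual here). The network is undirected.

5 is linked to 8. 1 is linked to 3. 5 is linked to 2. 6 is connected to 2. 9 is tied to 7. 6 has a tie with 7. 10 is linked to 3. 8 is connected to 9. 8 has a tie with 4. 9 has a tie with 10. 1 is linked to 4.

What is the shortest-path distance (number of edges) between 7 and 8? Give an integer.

One shortest route is 7 – 9 – 8, which uses 2 edges, and 7 and 8 are not directly tied, so nothing shorter exists. So d(7,8) = 2.

2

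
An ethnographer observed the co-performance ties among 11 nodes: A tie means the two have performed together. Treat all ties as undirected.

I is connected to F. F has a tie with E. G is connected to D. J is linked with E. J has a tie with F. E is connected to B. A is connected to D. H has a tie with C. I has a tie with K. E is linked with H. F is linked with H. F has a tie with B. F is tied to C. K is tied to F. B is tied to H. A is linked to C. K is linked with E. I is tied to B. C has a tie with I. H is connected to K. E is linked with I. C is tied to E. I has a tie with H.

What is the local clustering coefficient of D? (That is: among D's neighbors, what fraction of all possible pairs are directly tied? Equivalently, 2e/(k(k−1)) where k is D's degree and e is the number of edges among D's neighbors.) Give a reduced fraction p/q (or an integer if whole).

0

D's neighbors: A and G (k = 2).
Possible neighbor pairs: C(2,2) = 1. Edges among them: none → e = 0.
Clustering(D) = 0/1.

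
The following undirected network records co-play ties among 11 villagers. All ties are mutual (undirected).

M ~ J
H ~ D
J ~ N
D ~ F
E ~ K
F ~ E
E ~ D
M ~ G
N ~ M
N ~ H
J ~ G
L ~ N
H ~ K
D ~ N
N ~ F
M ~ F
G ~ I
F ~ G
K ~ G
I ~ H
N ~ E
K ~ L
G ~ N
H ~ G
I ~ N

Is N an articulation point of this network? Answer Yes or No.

No

Even without N, every remaining node can still reach every other (the residual graph is connected), so N is not a cut vertex.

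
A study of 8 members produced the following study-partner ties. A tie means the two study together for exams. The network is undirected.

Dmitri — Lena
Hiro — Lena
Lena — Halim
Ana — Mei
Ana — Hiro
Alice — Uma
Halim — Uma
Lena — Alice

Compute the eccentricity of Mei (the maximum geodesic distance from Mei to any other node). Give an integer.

5

Distances from Mei: Alice:4, Ana:1, Dmitri:4, Halim:4, Hiro:2, Lena:3, Uma:5.
The largest is 5 (to Uma), so the eccentricity of Mei is 5.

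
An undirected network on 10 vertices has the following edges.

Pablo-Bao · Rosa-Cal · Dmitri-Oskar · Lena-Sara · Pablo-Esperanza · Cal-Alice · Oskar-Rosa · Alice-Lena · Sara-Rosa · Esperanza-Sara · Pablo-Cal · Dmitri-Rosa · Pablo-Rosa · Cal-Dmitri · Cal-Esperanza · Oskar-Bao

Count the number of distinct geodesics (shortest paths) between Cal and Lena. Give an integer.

1

The shortest distance is 2, and the only length-2 path is Cal–Alice–Lena. So there is exactly 1 shortest path.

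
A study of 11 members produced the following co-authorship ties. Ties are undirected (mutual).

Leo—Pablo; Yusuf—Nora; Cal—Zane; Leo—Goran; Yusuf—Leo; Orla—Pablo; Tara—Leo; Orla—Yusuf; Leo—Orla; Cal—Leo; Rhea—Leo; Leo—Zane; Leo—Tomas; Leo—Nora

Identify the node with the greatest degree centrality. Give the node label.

Leo

Degrees — Cal:2, Goran:1, Leo:10, Nora:2, Orla:3, Pablo:2, Rhea:1, Tara:1, Tomas:1, Yusuf:3, Zane:2.
The maximum is 10, attained only by Leo.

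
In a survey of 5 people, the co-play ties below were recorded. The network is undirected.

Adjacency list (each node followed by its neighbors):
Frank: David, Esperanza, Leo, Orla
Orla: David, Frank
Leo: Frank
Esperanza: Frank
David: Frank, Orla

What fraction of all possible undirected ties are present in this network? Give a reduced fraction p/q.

There are 5 edges and 5 nodes, so the maximum possible is C(5,2) = 10.
Density = 5/10 = 1/2.

1/2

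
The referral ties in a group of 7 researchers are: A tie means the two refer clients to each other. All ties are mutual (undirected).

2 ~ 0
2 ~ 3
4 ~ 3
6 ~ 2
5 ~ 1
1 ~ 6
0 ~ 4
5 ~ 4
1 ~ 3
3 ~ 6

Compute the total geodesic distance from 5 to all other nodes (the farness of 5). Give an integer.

11

Distances from 5: 0:2, 1:1, 2:3, 3:2, 4:1, 6:2.
Sum = 2 + 1 + 3 + 2 + 1 + 2 = 11.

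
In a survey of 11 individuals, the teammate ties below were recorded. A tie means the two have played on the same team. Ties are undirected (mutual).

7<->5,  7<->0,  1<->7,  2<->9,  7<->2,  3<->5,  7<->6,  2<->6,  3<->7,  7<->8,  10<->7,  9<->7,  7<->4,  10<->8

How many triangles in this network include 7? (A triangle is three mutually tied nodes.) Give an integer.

7's neighbors: 0, 1, 2, 3, 4, 5, 6, 8, 9, and 10.
Neighbor pairs that are themselves tied: 7–2–6; 7–2–9; 7–3–5; 7–8–10. Each forms one triangle with 7, for 4 in total.

4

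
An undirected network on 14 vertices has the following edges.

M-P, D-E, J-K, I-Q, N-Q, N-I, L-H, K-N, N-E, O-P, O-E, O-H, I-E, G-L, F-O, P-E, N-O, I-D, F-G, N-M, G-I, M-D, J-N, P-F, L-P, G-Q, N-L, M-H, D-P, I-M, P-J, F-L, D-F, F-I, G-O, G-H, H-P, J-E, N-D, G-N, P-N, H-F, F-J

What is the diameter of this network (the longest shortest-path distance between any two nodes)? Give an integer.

Eccentricity of each node (its greatest distance to any other): D:2, E:2, F:2, G:2, H:3, I:2, J:2, K:3, L:2, M:2, N:2, O:2, P:2, Q:2.
The maximum eccentricity is 3, realized for instance by the pair H–K via H – G – N – K. So the diameter is 3.

3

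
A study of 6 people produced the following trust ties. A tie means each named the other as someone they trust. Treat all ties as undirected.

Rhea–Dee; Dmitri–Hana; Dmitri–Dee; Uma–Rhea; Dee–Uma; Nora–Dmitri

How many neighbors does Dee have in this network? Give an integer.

3

Dee is directly tied to Dmitri, Rhea, and Uma. That is 3 neighbors, so the degree of Dee is 3.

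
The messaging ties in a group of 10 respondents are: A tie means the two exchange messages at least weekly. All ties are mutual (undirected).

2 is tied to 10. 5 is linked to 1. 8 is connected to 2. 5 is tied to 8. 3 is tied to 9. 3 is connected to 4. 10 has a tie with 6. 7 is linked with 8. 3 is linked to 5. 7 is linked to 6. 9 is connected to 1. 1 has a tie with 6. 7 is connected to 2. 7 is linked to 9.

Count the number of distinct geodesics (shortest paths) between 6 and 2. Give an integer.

2

The shortest distance is 2. The length-2 paths are: 6–7–2; 6–10–2.
That gives 2 distinct shortest paths.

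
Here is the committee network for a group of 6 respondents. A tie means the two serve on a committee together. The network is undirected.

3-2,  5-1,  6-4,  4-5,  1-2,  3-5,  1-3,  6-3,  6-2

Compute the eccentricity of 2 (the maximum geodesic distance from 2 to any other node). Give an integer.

Distances from 2: 1:1, 3:1, 4:2, 5:2, 6:1.
The largest is 2 (to 5 and 4), so the eccentricity of 2 is 2.

2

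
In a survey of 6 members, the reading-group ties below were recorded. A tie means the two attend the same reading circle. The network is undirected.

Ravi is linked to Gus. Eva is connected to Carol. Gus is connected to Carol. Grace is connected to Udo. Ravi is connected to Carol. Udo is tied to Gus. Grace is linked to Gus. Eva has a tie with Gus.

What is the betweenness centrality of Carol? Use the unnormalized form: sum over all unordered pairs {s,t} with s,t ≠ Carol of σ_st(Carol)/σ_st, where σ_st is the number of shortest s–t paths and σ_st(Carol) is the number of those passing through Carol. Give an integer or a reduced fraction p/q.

1/2

Pairs whose geodesics pass through Carol — Eva–Ravi: 1/2.
All other pairs contribute 0.
Summing the contributions gives betweenness(Carol) = 1/2.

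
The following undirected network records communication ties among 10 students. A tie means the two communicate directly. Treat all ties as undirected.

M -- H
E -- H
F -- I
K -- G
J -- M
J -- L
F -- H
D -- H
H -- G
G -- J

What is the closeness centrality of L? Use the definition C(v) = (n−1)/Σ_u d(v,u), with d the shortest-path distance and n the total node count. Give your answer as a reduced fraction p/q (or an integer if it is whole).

9/28

Distances from L: D:4, E:4, F:4, G:2, H:3, I:5, J:1, K:3, M:2. Sum = 28.
n = 10, so closeness = 9/28.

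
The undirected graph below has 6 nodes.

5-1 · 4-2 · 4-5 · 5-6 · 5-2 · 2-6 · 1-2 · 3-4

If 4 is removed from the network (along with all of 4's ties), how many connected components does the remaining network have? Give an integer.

Without 4, the remaining ties split the others into: {1, 2, 5, 6}; {3}.
That's 2 separate components.

2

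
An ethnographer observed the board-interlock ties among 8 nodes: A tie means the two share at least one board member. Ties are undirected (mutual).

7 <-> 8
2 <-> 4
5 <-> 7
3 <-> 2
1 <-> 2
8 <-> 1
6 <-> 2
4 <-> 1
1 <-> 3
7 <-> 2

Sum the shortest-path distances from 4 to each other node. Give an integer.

Distances from 4: 1:1, 2:1, 3:2, 5:3, 6:2, 7:2, 8:2.
Sum = 1 + 1 + 2 + 3 + 2 + 2 + 2 = 13.

13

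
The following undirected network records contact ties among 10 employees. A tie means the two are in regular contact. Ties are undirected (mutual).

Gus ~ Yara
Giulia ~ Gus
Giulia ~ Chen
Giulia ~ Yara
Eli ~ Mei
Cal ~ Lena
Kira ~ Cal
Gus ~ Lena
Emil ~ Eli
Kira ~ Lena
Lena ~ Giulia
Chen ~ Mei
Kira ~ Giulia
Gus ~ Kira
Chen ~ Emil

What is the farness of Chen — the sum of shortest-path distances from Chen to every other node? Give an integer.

Distances from Chen: Cal:3, Eli:2, Emil:1, Giulia:1, Gus:2, Kira:2, Lena:2, Mei:1, Yara:2.
Sum = 3 + 2 + 1 + 1 + 2 + 2 + 2 + 1 + 2 = 16.

16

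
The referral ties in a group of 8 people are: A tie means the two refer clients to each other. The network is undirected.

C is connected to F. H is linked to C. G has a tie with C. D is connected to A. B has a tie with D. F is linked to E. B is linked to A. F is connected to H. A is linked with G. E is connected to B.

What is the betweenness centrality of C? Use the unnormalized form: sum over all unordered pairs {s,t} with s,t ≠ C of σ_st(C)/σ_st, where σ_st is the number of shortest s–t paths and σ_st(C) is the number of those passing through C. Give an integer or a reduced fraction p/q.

Pairs whose geodesics pass through C — F–G: 1; F–A: 1/2; H–G: 1; H–A: 1; H–D: 1/2; G–E: 1/2.
All other pairs contribute 0.
Summing the contributions gives betweenness(C) = 9/2.

9/2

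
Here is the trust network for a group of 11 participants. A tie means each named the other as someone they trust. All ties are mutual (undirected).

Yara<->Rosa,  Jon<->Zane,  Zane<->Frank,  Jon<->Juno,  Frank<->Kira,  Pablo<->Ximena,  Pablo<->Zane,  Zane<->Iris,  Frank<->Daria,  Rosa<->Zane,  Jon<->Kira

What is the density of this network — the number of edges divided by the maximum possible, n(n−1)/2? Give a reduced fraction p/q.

1/5

There are 11 edges and 11 nodes, so the maximum possible is C(11,2) = 55.
Density = 11/55 = 1/5.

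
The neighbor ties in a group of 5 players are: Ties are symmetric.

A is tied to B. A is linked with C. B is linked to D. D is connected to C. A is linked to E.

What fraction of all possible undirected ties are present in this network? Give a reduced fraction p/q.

There are 5 edges and 5 nodes, so the maximum possible is C(5,2) = 10.
Density = 5/10 = 1/2.

1/2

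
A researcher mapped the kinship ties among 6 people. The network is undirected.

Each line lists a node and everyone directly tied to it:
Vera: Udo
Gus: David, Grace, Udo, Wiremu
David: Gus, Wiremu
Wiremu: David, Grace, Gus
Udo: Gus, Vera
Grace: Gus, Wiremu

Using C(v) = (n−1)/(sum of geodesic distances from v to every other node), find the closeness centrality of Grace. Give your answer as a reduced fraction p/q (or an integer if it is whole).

Distances from Grace: David:2, Gus:1, Udo:2, Vera:3, Wiremu:1. Sum = 9.
n = 6, so closeness = 5/9.

5/9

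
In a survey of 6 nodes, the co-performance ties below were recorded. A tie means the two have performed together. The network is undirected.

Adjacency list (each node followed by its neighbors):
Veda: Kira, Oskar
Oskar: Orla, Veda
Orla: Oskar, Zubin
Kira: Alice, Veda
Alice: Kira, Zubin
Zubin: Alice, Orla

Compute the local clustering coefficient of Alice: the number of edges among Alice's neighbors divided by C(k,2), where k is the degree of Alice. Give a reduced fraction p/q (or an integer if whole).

0

Alice's neighbors: Kira and Zubin (k = 2).
Possible neighbor pairs: C(2,2) = 1. Edges among them: none → e = 0.
Clustering(Alice) = 0/1.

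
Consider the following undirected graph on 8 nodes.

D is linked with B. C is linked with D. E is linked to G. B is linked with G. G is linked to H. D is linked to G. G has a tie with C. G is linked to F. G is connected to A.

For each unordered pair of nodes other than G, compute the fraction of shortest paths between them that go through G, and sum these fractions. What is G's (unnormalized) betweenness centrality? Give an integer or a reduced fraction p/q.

Pairs whose geodesics pass through G — C–E: 1; C–F: 1; C–H: 1; C–A: 1; C–B: 1/2; E–F: 1; E–H: 1; E–D: 1; E–A: 1; E–B: 1; F–H: 1; F–D: 1; F–A: 1; F–B: 1 … (+5 more pairs).
All other pairs contribute 0.
Summing the contributions gives betweenness(G) = 37/2.

37/2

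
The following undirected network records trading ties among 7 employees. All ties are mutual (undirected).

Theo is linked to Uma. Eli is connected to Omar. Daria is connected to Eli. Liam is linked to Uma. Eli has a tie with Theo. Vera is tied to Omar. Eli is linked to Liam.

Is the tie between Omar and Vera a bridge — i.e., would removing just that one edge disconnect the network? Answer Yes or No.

Without the Omar–Vera edge there is no alternate route between Omar and Vera, so the network disconnects. It is a bridge.

Yes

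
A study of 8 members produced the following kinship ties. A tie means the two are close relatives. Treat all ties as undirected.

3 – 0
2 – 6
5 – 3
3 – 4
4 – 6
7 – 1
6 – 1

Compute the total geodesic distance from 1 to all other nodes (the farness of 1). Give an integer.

Distances from 1: 0:4, 2:2, 3:3, 4:2, 5:4, 6:1, 7:1.
Sum = 4 + 2 + 3 + 2 + 4 + 1 + 1 = 17.

17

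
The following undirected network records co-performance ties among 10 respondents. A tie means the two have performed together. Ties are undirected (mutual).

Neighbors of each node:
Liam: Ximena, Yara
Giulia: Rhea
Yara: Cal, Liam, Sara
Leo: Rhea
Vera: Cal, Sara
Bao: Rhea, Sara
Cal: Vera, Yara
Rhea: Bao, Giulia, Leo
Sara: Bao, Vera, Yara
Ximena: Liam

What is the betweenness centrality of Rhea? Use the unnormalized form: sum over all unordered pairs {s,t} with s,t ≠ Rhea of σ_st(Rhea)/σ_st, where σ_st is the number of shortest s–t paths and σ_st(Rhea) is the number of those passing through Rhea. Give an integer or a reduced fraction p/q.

15

Pairs whose geodesics pass through Rhea — Ximena–Giulia: 1; Ximena–Leo: 1; Cal–Giulia: 2/2; Cal–Leo: 2/2; Giulia–Yara: 1; Giulia–Vera: 1; Giulia–Bao: 1; Giulia–Sara: 1; Giulia–Leo: 1; Giulia–Liam: 1; Yara–Leo: 1; Vera–Leo: 1; Bao–Leo: 1; Sara–Leo: 1 … (+1 more pairs).
All other pairs contribute 0.
Summing the contributions gives betweenness(Rhea) = 15.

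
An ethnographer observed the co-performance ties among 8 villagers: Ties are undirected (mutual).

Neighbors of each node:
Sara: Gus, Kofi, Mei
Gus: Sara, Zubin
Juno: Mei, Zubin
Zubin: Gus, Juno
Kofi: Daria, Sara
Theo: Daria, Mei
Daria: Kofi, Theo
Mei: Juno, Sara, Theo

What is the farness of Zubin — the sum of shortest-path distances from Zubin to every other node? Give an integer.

Distances from Zubin: Daria:4, Gus:1, Juno:1, Kofi:3, Mei:2, Sara:2, Theo:3.
Sum = 4 + 1 + 1 + 3 + 2 + 2 + 3 = 16.

16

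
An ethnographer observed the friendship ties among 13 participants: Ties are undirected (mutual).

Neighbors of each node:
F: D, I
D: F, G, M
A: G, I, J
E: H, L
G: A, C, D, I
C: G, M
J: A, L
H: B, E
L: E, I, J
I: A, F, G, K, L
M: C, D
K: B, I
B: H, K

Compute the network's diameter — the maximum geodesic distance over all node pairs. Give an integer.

Eccentricity of each node (its greatest distance to any other): A:4, B:5, C:5, D:5, E:5, F:4, G:4, H:6, I:3, J:4, K:4, L:4, M:6.
The maximum eccentricity is 6, realized for instance by the pair H–M via H – B – K – I – G – C – M. So the diameter is 6.

6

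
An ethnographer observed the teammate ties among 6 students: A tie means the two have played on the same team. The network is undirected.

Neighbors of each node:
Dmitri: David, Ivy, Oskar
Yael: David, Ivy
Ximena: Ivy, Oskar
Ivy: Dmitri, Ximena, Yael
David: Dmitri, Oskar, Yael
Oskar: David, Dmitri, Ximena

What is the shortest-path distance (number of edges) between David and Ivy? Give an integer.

2

One shortest route is David – Yael – Ivy, which uses 2 edges, and David and Ivy are not directly tied, so nothing shorter exists. So d(David,Ivy) = 2.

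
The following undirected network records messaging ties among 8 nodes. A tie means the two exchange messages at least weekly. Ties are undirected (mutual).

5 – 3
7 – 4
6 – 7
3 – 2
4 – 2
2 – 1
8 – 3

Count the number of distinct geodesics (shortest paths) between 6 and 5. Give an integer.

1

The shortest distance is 5, and the only length-5 path is 6–7–4–2–3–5. So there is exactly 1 shortest path.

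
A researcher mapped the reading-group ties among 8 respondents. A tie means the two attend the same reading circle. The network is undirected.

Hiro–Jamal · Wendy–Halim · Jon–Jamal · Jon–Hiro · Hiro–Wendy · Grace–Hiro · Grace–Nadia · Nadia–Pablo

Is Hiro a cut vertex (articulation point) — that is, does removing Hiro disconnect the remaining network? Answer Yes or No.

Yes

Removing Hiro leaves {Grace, Nadia, and Pablo} with no path to {Jamal and Jon}, so the network splits into 3 components. Hiro is a cut vertex.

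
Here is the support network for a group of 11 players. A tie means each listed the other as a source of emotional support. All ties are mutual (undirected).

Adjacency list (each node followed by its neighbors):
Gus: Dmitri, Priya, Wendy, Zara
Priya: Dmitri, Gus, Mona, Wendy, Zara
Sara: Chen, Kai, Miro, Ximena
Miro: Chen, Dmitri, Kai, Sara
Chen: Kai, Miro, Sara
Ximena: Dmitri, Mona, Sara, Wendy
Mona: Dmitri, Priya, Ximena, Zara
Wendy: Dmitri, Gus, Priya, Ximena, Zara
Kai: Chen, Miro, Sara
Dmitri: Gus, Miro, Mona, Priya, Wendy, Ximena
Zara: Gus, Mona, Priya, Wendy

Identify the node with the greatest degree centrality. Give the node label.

Dmitri

Degrees — Chen:3, Dmitri:6, Gus:4, Kai:3, Miro:4, Mona:4, Priya:5, Sara:4, Wendy:5, Ximena:4, Zara:4.
The maximum is 6, attained only by Dmitri.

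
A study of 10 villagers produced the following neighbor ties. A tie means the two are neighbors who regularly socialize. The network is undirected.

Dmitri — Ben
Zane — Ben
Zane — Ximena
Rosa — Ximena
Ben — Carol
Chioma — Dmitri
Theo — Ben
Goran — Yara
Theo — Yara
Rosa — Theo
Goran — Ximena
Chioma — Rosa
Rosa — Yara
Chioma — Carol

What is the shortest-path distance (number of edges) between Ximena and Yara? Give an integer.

2

One shortest route is Ximena – Goran – Yara, which uses 2 edges, and Ximena and Yara are not directly tied, so nothing shorter exists. So d(Ximena,Yara) = 2.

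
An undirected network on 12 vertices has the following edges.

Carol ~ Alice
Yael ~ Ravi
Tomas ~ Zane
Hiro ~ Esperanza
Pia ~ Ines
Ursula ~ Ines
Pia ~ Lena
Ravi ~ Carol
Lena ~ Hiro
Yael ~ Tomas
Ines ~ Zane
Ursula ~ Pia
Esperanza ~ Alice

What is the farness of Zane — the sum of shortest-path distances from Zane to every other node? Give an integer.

32

Distances from Zane: Alice:5, Carol:4, Esperanza:5, Hiro:4, Ines:1, Lena:3, Pia:2, Ravi:3, Tomas:1, Ursula:2, Yael:2.
Sum = 5 + 4 + 5 + 4 + 1 + 3 + 2 + 3 + 1 + 2 + 2 = 32.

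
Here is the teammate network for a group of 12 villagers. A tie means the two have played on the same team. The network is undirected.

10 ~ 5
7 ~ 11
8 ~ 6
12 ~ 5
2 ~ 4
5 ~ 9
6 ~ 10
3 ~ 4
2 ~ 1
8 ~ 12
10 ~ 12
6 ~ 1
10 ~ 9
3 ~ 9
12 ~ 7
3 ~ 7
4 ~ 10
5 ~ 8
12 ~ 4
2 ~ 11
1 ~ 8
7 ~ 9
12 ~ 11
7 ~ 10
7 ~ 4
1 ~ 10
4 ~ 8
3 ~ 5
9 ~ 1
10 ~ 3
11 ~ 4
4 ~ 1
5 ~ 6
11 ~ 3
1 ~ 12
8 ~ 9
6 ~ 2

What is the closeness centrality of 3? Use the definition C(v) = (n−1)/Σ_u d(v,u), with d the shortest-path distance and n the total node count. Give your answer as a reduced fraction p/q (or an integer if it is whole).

Distances from 3: 1:2, 2:2, 4:1, 5:1, 6:2, 7:1, 8:2, 9:1, 10:1, 11:1, 12:2. Sum = 16.
n = 12, so closeness = 11/16.

11/16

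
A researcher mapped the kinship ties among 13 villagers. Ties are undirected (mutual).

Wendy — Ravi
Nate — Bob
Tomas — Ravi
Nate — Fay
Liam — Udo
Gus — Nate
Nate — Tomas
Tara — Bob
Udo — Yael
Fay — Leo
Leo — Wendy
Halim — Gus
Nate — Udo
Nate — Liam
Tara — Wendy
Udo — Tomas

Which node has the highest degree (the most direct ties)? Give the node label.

Nate

Degrees — Bob:2, Fay:2, Gus:2, Halim:1, Leo:2, Liam:2, Nate:6, Ravi:2, Tara:2, Tomas:3, Udo:4, Wendy:3, Yael:1.
The maximum is 6, attained only by Nate.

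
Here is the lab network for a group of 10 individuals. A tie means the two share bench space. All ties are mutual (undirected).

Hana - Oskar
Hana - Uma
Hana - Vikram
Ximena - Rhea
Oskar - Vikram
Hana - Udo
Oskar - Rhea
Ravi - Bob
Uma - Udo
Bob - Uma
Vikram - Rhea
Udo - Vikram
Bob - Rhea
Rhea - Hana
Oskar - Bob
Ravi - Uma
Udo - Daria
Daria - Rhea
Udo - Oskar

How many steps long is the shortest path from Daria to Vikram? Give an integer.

2

One shortest route is Daria – Udo – Vikram, which uses 2 edges, and Daria and Vikram are not directly tied, so nothing shorter exists. So d(Daria,Vikram) = 2.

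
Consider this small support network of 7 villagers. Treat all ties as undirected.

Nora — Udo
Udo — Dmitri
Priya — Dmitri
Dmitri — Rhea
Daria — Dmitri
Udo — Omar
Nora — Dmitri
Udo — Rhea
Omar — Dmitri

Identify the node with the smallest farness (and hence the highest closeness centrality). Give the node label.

Dmitri

Farness (sum of distances to all others) for each node — Daria:11, Dmitri:6, Nora:10, Omar:10, Priya:11, Rhea:10, Udo:8.
The smallest farness is 6, for Dmitri, so Dmitri has the highest closeness.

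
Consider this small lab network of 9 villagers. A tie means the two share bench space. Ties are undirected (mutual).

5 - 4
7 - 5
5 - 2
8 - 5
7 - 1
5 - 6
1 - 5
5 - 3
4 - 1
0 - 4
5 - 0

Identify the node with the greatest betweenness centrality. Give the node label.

5

Unnormalized betweenness of each node: 0:0, 1:1/2, 2:0, 3:0, 4:1/2, 5:24, 6:0, 7:0, 8:0.
5 has the largest value, 24, making it the main broker — the node through which the most shortest paths run.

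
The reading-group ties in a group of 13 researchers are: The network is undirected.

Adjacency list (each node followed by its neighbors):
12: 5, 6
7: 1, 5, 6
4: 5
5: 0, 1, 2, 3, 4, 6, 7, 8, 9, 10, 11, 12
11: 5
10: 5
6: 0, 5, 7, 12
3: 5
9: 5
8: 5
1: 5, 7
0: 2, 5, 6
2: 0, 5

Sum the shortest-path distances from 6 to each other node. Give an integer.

20

Distances from 6: 0:1, 1:2, 2:2, 3:2, 4:2, 5:1, 7:1, 8:2, 9:2, 10:2, 11:2, 12:1.
Sum = 1 + 2 + 2 + 2 + 2 + 1 + 1 + 2 + 2 + 2 + 2 + 1 = 20.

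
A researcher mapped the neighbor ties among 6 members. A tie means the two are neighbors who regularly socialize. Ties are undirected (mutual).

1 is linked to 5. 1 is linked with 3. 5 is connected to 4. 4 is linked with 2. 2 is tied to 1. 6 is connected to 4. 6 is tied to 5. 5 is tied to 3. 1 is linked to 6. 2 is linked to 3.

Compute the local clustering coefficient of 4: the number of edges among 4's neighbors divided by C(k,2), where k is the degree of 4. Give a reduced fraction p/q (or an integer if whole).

1/3

4's neighbors: 2, 5, and 6 (k = 3).
Possible neighbor pairs: C(3,2) = 3. Edges among them: 5–6 → e = 1.
Clustering(4) = 1/3.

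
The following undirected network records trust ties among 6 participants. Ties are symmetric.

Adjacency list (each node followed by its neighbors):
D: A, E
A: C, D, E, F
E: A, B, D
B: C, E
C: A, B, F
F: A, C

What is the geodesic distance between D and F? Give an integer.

One shortest route is D – A – F, which uses 2 edges, and D and F are not directly tied, so nothing shorter exists. So d(D,F) = 2.

2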